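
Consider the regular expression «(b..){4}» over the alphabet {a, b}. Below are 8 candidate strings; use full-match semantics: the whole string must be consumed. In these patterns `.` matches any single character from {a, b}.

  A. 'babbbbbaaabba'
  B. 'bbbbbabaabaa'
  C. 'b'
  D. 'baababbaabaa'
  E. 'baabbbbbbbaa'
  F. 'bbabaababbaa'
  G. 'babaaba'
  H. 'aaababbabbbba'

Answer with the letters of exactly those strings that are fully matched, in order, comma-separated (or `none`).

A → no match
B → match
C → no match
D → match
E → match
F → match
G → no match
H → no match — must start with 'b'

B, D, E, F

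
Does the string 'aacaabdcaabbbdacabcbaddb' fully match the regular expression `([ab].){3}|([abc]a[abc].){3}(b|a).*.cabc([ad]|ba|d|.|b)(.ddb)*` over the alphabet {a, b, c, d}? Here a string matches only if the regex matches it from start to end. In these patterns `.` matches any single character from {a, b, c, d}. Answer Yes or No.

No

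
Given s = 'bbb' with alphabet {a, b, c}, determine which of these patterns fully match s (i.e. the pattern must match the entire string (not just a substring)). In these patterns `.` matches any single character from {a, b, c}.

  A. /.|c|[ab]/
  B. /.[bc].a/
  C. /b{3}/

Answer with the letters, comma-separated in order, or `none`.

A → no match
B → no match — must end with 'a'
C → match

C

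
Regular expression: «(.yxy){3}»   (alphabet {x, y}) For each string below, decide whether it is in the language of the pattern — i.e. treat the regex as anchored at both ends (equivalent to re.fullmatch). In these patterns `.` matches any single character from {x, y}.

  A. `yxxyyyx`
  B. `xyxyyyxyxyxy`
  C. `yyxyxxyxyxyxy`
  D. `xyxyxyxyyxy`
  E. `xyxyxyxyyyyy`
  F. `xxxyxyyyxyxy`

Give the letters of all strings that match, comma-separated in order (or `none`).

B

A. `yxxyyyx` → no match — must end with `yxy`
B. `xyxyyyxyxyxy` → match
C → no match
D. `xyxyxyxyyxy` → no match
E. `xyxyxyxyyyyy` → no match — must end with `yxy`
F. `xxxyxyyyxyxy` → no match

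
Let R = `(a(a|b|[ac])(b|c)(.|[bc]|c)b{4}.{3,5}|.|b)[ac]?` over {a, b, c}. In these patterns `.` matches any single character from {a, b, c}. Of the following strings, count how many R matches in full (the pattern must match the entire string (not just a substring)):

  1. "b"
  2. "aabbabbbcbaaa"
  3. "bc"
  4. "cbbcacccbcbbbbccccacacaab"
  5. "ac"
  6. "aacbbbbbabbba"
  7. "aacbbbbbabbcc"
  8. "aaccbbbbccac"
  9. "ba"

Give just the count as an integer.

1 → match
2 → no match
3 → match
4 → no match
5 → match
6 → match
7 → match
8 → match
9 → match
Total matched: 7

7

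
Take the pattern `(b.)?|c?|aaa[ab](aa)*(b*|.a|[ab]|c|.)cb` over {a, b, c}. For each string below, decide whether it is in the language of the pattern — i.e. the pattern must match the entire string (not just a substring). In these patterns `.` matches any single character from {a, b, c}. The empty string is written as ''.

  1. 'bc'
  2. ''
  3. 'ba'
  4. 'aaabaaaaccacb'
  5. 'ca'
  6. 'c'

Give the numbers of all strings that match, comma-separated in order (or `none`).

1, 2, 3, 6

1. 'bc' → match
2. '' → match
3. 'ba' → match
4 → no match
5. 'ca' → no match
6. 'c' → match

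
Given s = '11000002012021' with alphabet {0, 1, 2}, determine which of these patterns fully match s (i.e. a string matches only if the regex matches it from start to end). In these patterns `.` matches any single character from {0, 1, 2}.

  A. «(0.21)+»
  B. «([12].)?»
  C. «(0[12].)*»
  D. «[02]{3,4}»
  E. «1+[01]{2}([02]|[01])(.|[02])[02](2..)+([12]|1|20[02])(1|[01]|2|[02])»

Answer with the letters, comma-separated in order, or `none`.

E

A → no match — must start with '0'
B → no match
C → no match
D → no match
E → match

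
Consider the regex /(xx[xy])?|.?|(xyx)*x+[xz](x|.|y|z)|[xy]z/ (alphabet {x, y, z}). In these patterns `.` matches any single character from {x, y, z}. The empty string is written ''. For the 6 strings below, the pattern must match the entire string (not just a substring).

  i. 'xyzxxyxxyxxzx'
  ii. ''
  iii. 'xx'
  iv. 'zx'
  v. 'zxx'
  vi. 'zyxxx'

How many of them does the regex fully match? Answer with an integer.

i → no match
ii → match
iii → no match
iv → no match
v → no match
vi → no match
Total matched: 1

1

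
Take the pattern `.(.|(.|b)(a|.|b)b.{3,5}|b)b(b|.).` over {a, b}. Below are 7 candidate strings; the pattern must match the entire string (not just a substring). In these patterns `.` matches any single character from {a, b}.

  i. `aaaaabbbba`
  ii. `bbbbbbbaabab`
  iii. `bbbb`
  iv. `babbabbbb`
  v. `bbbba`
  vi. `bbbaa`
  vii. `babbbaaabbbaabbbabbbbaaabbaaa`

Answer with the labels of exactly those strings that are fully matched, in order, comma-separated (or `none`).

ii, v, vi

i → no match
ii → match
iii → no match
iv → no match
v → match
vi → match
vii → no match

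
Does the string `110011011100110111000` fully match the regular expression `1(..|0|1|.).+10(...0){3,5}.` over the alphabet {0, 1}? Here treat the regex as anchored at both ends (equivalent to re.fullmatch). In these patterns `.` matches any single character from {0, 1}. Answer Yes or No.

No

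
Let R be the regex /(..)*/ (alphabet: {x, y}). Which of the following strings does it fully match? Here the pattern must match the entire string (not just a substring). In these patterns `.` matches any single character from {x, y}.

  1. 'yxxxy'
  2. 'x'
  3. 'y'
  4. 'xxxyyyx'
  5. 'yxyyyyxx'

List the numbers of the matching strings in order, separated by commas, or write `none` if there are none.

5

1 → no match
2 → no match
3 → no match
4 → no match
5 → match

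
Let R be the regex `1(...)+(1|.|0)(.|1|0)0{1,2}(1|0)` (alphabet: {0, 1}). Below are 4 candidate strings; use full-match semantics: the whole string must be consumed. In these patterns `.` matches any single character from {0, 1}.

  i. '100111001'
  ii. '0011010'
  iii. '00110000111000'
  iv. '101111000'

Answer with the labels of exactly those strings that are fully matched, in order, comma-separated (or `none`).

i, iv

i. '100111001' → match
ii. '0011010' → no match — must start with '1'
iii → no match — must start with '1'
iv. '101111000' → match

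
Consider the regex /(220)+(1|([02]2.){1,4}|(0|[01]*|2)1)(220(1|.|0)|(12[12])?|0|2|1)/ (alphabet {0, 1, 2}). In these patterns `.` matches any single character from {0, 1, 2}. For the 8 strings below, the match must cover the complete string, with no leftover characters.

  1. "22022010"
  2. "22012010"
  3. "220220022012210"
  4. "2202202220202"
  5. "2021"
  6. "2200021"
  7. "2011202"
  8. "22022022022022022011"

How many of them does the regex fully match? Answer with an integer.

1 → match
2 → no match
3 → no match
4 → match
5 → no match — must start with "220"
6 → no match
7 → no match — must start with "220"
8 → match
Total matched: 3

3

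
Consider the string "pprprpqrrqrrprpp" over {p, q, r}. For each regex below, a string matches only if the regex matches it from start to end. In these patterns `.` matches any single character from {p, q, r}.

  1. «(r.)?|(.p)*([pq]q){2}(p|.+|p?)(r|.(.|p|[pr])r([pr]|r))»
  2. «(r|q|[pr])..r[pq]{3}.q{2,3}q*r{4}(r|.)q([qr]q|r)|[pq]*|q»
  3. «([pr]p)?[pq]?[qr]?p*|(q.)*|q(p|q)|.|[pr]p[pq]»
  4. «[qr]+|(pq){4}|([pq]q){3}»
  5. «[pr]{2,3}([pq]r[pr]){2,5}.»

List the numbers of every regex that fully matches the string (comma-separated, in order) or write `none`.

5

1 → no match
2 → no match
3 → no match
4 → no match
5 → match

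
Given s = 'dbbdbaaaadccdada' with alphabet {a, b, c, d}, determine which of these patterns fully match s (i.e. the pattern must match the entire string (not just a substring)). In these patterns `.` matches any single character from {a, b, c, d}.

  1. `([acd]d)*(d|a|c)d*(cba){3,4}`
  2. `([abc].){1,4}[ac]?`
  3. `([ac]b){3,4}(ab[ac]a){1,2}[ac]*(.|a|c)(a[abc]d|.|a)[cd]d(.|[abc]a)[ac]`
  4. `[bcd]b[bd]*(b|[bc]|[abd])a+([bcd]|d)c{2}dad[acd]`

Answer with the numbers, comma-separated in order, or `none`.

4

1 → no match — must end with 'cba'
2 → no match
3 → no match
4 → match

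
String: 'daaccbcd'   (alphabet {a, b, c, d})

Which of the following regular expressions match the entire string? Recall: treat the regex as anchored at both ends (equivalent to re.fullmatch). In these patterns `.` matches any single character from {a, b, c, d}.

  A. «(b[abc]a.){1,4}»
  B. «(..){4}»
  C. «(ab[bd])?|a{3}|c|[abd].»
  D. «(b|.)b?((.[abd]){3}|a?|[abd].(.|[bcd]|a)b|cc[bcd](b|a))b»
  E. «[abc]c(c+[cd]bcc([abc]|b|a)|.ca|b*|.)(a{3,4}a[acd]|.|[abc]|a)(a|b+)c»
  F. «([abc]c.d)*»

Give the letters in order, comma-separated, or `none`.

A → no match — must start with 'b'
B → match
C → no match
D → no match — must end with 'b'
E → no match — must end with 'c'
F → no match

B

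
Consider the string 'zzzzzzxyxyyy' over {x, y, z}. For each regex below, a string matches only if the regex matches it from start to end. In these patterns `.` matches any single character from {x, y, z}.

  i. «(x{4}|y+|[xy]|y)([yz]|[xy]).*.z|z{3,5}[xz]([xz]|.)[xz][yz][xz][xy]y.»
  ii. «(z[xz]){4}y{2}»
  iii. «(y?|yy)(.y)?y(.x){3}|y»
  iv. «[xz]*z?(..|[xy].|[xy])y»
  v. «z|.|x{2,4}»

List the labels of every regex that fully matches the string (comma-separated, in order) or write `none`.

i → match
ii → no match
iii → no match
iv → no match
v → no match

i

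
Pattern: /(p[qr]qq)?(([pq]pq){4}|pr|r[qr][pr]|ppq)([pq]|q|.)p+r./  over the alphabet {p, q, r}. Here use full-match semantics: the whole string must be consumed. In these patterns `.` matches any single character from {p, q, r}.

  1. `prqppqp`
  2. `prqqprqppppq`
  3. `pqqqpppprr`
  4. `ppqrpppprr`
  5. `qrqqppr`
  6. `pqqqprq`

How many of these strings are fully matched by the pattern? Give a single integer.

1

1 → no match
2 → no match
3 → no match
4 → match
5 → no match
6 → no match
Total matched: 1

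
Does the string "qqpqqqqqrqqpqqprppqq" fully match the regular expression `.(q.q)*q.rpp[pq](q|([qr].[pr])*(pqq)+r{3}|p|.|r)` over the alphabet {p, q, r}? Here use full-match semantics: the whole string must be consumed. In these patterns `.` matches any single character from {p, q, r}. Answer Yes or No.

Yes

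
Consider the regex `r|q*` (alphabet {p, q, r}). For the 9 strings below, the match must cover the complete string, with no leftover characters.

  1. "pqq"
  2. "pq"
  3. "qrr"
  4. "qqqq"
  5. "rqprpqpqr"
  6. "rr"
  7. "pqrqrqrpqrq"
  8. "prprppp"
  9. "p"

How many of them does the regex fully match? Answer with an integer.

1 → no match
2 → no match
3 → no match
4 → match
5 → no match
6 → no match
7 → no match
8 → no match
9 → no match
Total matched: 1

1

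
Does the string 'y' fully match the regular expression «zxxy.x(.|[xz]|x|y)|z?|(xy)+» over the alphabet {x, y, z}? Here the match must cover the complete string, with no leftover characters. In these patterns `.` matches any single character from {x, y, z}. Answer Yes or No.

No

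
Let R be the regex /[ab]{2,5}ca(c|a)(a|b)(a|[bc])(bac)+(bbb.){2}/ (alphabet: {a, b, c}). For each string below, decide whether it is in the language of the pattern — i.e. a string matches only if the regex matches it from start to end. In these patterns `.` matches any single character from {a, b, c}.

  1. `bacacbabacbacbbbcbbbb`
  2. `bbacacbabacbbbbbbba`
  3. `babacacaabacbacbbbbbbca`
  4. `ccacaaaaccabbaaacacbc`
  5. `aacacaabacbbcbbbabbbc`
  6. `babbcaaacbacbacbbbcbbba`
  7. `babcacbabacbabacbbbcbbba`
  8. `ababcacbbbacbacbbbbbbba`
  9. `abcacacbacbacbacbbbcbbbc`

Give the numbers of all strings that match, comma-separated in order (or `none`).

1, 2, 6, 8, 9

1 → match
2 → match
3 → no match
4 → no match
5 → no match
6 → match
7 → no match
8 → match
9 → match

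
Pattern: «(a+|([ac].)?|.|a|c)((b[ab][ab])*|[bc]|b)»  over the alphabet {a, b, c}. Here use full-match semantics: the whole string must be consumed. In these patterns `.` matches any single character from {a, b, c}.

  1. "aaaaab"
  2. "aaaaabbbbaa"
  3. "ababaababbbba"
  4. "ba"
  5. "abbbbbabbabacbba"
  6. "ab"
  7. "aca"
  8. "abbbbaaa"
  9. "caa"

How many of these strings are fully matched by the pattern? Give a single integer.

1 → match
2 → match
3 → no match
4 → no match
5 → no match
6 → match
7 → no match
8 → no match
9 → no match
Total matched: 3

3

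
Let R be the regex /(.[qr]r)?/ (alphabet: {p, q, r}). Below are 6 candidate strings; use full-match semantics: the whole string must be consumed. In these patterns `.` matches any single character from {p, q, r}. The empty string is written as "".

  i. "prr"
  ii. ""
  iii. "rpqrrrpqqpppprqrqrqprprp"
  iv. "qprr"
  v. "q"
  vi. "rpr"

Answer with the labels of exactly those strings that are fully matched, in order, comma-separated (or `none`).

i → match
ii → match
iii → no match
iv → no match
v → no match
vi → no match

i, ii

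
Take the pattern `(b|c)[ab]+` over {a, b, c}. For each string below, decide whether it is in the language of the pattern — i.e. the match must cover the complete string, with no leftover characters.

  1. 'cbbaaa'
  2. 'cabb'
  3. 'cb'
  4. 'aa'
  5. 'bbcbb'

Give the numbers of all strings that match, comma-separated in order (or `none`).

1, 2, 3

1 → match
2 → match
3 → match
4 → no match
5 → no match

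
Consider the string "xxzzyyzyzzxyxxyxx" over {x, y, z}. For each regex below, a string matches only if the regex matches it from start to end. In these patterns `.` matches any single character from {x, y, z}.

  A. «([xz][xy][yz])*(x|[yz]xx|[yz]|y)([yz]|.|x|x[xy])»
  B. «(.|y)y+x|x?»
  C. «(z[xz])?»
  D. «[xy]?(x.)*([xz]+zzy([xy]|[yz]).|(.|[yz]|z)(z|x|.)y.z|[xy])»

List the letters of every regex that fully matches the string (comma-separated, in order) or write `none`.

A → match
B → no match
C → no match
D → no match

A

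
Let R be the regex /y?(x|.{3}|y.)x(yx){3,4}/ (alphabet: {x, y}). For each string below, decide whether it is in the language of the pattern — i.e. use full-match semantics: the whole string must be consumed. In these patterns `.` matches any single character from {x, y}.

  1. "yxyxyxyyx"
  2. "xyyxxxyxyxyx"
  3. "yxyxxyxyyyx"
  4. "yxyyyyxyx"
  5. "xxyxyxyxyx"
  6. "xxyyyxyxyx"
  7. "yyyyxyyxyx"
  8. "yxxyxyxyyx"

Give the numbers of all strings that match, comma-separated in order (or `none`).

5

1 → no match
2 → no match
3 → no match
4 → no match
5 → match
6 → no match
7 → no match
8 → no match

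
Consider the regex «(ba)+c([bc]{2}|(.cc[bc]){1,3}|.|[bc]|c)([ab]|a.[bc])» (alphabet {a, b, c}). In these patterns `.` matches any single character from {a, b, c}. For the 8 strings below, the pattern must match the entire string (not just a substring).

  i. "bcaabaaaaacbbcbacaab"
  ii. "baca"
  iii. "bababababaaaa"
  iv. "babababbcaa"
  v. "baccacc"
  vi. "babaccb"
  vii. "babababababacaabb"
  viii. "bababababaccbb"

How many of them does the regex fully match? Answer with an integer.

4

i → no match — must start with "ba"
ii. "baca" → no match
iii → no match
iv. "babababbcaa" → no match
v. "baccacc" → match
vi. "babaccb" → match
vii → match
viii → match
Total matched: 4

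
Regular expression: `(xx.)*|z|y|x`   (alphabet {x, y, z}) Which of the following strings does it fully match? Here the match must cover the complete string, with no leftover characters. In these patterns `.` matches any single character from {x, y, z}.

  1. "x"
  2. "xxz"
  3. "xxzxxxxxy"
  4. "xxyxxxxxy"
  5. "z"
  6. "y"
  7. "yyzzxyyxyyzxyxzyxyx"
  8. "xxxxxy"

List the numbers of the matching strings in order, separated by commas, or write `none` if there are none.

1 → match
2 → match
3 → match
4 → match
5 → match
6 → match
7 → no match
8 → match

1, 2, 3, 4, 5, 6, 8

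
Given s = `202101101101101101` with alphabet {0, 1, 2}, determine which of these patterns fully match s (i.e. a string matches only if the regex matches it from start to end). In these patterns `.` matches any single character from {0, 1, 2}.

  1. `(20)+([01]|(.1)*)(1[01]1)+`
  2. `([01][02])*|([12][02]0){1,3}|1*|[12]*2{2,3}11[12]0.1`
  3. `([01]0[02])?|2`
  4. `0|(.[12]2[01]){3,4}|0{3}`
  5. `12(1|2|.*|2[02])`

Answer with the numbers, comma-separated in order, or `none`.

1

1 → match
2 → no match
3 → no match
4 → no match
5 → no match — must start with `12`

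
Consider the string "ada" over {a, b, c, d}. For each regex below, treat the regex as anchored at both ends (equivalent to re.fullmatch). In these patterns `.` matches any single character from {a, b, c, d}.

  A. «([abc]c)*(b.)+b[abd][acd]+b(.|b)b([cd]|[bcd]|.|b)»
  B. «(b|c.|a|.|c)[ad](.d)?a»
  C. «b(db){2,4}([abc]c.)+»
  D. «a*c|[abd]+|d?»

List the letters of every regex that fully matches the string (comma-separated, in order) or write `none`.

A → no match
B → match
C → no match — must start with "bdb"
D → match

B, D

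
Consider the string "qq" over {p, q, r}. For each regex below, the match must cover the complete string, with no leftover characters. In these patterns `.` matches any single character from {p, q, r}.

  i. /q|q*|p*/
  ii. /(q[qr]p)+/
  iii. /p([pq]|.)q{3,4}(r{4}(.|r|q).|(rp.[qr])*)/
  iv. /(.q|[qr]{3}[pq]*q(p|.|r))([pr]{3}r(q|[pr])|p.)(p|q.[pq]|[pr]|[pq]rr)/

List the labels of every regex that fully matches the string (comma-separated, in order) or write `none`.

i → match
ii → no match — must end with "p"
iii → no match — must start with "p"
iv → no match

i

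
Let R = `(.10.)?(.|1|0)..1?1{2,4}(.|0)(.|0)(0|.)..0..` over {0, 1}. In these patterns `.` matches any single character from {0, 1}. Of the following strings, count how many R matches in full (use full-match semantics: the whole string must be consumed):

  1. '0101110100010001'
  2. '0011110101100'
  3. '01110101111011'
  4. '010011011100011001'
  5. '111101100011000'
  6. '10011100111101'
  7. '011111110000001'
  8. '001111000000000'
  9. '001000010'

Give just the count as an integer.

2

1 → no match
2 → no match
3 → no match
4 → match
5 → no match
6 → no match
7 → match
8 → no match
9 → no match
Total matched: 2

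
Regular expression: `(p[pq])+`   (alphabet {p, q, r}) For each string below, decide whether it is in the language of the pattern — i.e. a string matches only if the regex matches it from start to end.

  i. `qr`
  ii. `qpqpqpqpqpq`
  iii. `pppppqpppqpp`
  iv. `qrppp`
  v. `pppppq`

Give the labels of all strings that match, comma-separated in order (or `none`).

iii, v

i → no match — must start with `p`
ii → no match — must start with `p`
iii → match
iv → no match — must start with `p`
v → match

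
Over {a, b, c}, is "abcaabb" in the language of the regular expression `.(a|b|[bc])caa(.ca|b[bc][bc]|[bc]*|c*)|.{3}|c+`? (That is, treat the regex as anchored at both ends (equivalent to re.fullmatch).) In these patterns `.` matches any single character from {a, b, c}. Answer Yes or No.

Yes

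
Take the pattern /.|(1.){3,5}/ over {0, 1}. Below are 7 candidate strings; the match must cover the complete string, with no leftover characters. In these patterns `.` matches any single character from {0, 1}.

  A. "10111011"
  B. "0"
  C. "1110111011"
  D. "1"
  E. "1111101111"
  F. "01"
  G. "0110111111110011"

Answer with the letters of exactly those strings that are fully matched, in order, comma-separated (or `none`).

A, B, C, D, E

A. "10111011" → match
B. "0" → match
C. "1110111011" → match
D. "1" → match
E. "1111101111" → match
F. "01" → no match
G → no match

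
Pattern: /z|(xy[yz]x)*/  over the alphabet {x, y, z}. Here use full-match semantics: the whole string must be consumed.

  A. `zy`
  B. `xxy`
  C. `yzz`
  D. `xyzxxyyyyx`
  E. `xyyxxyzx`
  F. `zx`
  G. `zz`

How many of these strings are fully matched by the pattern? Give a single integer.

1

A → no match
B → no match
C → no match
D → no match
E → match
F → no match
G → no match
Total matched: 1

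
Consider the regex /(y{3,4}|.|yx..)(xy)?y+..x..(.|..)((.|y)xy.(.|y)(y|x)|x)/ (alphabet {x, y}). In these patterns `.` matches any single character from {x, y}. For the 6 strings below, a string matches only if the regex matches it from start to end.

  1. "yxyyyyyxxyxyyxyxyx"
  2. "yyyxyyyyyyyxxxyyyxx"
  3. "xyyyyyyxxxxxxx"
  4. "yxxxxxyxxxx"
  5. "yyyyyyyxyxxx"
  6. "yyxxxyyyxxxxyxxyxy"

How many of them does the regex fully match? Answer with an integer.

4

1 → match
2 → match
3 → match
4. "yxxxxxyxxxx" → no match
5. "yyyyyyyxyxxx" → match
6 → no match
Total matched: 4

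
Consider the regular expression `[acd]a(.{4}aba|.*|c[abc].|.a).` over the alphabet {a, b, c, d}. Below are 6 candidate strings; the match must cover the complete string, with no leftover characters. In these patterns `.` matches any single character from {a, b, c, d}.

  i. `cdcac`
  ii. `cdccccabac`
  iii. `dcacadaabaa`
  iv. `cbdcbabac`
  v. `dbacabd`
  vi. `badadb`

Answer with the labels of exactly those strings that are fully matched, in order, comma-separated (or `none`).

none

i. `cdcac` → no match
ii. `cdccccabac` → no match
iii. `dcacadaabaa` → no match
iv. `cbdcbabac` → no match
v. `dbacabd` → no match
vi. `badadb` → no match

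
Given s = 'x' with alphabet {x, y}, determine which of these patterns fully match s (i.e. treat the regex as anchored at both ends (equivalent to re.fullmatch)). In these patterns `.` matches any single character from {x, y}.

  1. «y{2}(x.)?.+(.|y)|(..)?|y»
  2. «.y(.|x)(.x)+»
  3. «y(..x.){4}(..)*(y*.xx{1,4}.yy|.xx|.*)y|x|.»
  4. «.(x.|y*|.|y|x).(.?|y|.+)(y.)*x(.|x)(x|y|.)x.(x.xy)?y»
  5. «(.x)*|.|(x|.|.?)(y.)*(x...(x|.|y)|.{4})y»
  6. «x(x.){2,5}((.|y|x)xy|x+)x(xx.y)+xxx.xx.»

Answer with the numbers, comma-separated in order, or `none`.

1 → no match
2 → no match
3 → match
4 → no match — must end with 'y'
5 → match
6 → no match — must start with 'xx'

3, 5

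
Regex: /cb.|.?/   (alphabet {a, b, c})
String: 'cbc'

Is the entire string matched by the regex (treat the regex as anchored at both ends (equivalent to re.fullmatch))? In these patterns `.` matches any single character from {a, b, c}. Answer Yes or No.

Yes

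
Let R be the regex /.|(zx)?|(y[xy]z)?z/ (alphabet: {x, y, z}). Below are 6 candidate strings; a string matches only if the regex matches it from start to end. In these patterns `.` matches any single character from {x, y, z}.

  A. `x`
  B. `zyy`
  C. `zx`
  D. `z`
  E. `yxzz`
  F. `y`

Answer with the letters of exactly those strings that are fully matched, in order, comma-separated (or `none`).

A → match
B → no match
C → match
D → match
E → match
F → match

A, C, D, E, F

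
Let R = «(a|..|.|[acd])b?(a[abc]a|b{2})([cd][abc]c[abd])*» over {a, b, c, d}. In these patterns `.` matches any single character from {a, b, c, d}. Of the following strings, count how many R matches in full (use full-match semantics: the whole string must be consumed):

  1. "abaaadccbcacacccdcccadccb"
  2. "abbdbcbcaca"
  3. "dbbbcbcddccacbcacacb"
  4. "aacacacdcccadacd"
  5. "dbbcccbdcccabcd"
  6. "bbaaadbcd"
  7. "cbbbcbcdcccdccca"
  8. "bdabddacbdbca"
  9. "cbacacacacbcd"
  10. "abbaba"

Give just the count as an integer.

8

1 → match
2 → match
3 → match
4 → match
5 → no match
6 → match
7 → match
8 → no match
9 → match
10 → match
Total matched: 8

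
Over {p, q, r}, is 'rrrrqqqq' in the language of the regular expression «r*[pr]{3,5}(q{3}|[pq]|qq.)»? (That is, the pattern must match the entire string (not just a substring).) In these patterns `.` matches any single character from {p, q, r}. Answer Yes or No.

No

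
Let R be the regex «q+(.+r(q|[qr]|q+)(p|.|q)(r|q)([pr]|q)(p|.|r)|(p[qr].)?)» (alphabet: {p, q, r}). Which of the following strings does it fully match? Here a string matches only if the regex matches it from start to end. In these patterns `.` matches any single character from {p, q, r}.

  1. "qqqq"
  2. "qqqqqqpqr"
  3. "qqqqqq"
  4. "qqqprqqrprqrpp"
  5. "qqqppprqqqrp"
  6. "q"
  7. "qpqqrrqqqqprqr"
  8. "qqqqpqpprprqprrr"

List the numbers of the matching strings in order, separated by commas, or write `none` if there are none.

1, 2, 3, 5, 6, 7, 8

1 → match
2 → match
3 → match
4 → no match
5 → match
6 → match
7 → match
8 → match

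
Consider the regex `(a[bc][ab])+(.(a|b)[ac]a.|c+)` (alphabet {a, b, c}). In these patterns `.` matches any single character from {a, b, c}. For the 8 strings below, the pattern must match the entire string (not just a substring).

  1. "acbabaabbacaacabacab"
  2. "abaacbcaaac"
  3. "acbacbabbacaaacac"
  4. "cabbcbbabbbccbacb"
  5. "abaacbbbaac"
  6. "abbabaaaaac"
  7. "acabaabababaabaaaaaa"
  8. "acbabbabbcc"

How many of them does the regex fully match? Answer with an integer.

6

1 → match
2 → match
3 → match
4 → no match — must start with "a"
5 → match
6 → match
7 → no match
8 → match
Total matched: 6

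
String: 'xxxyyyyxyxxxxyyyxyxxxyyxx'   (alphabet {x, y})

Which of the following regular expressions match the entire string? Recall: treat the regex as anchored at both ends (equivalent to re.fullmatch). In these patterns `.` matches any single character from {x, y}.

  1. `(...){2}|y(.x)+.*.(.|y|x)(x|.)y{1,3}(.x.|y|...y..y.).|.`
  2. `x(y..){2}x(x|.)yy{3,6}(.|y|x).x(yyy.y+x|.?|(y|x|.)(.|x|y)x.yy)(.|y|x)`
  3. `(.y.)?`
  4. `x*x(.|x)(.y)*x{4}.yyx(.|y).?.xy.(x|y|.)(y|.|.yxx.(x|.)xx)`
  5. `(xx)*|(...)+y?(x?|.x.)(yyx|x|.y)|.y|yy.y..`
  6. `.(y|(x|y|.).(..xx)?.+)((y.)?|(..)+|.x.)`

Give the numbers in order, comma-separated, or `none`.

1 → no match
2 → no match — must start with 'xy'
3 → no match
4 → match
5 → match
6 → match

4, 5, 6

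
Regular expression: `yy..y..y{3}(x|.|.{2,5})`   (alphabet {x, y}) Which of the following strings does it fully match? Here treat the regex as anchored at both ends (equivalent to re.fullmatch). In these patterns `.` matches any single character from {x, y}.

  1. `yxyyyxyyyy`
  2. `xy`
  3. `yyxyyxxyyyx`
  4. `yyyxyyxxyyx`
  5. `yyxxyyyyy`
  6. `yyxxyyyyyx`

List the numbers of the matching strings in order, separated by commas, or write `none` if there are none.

3

1. `yxyyyxyyyy` → no match — must start with `yy`
2. `xy` → no match — must start with `yy`
3. `yyxyyxxyyyx` → match
4. `yyyxyyxxyyx` → no match
5. `yyxxyyyyy` → no match
6. `yyxxyyyyyx` → no match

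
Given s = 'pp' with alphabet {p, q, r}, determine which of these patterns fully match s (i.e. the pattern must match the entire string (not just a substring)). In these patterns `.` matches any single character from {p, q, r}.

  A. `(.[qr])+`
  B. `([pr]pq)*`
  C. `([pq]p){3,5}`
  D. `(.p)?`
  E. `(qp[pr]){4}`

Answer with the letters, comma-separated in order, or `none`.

D

A → no match
B → no match
C → no match
D → match
E → no match — must start with 'qp'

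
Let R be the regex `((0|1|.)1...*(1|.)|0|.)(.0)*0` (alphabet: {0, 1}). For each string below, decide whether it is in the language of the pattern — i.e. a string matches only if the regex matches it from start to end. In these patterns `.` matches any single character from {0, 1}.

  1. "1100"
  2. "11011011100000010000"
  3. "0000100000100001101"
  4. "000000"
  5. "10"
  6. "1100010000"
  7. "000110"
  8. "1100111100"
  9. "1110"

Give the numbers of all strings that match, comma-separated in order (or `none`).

1 → match
2 → match
3 → no match — must end with "0"
4 → match
5 → match
6 → match
7 → no match
8 → match
9 → no match

1, 2, 4, 5, 6, 8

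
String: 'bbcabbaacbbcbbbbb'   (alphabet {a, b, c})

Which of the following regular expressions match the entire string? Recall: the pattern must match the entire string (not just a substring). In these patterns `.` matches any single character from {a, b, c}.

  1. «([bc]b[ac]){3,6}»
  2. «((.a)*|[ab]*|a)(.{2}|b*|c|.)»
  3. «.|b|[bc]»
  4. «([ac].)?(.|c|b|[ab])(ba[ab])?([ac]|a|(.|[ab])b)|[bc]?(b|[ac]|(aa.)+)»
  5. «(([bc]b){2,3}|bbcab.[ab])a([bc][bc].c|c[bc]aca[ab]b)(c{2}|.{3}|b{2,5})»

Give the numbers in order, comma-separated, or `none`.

5

1 → no match
2 → no match
3 → no match
4 → no match
5 → match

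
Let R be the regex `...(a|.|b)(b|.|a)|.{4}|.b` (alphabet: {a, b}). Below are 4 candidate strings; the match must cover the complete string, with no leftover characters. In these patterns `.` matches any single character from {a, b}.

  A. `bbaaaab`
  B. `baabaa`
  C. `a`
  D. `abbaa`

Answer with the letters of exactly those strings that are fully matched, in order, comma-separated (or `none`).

D

A. `bbaaaab` → no match
B. `baabaa` → no match
C. `a` → no match
D. `abbaa` → match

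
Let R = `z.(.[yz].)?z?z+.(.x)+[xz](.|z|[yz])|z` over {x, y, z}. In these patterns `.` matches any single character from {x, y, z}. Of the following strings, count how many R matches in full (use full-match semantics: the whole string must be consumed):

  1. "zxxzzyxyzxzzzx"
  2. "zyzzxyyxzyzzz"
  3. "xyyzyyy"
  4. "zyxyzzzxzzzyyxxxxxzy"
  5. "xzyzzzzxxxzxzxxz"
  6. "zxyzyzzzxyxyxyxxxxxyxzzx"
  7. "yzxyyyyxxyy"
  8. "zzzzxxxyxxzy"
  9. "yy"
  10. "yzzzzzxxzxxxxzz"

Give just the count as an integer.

1 → no match
2 → no match
3 → no match — must start with "z"
4 → no match
5 → no match — must start with "z"
6 → no match
7 → no match — must start with "z"
8 → no match
9 → no match — must start with "z"
10 → no match — must start with "z"
Total matched: 0

0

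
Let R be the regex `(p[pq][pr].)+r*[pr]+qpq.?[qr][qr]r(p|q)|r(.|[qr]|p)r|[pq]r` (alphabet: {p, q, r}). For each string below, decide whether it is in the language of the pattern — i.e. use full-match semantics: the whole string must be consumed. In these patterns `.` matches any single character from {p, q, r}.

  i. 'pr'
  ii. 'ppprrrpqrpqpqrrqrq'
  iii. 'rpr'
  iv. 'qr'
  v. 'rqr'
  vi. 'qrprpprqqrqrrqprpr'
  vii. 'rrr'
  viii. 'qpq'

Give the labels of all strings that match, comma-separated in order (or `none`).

i, iii, iv, v, vii

i. 'pr' → match
ii → no match
iii. 'rpr' → match
iv. 'qr' → match
v. 'rqr' → match
vi → no match
vii. 'rrr' → match
viii. 'qpq' → no match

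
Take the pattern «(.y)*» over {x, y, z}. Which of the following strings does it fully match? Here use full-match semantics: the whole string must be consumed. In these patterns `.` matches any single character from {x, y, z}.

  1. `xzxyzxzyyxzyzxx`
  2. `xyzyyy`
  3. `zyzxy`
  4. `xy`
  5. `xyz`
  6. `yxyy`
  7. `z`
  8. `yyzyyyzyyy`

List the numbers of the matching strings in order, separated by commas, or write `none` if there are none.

1 → no match
2 → match
3 → no match
4 → match
5 → no match
6 → no match
7 → no match
8 → match

2, 4, 8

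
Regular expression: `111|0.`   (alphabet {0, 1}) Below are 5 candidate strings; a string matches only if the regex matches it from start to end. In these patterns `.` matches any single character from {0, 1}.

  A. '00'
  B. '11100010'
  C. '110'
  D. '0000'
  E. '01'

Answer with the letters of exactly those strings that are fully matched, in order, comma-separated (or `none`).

A, E

A → match
B → no match
C → no match
D → no match
E → match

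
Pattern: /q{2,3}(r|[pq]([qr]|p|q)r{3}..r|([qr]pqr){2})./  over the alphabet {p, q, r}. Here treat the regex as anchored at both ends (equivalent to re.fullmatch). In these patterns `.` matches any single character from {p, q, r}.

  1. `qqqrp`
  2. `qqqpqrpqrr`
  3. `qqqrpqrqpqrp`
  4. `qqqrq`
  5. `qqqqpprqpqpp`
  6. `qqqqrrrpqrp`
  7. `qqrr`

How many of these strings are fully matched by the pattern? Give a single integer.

1. `qqqrp` → match
2. `qqqpqrpqrr` → no match
3. `qqqrpqrqpqrp` → match
4. `qqqrq` → match
5. `qqqqpprqpqpp` → no match
6. `qqqqrrrpqrp` → match
7. `qqrr` → match
Total matched: 5

5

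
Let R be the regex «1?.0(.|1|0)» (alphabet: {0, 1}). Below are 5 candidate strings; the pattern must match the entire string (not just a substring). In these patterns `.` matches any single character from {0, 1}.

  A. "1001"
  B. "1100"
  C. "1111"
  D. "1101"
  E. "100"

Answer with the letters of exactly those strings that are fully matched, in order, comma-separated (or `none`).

A → match
B → match
C → no match
D → match
E → match

A, B, D, E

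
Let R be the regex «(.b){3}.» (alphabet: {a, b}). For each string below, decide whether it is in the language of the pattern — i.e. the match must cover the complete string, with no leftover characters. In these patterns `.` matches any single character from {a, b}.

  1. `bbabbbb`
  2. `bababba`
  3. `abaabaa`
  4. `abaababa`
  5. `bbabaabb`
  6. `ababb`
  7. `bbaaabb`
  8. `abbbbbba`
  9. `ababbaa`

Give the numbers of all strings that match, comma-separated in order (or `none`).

1 → match
2 → no match
3 → no match
4 → no match
5 → no match
6 → no match
7 → no match
8 → no match
9 → no match

1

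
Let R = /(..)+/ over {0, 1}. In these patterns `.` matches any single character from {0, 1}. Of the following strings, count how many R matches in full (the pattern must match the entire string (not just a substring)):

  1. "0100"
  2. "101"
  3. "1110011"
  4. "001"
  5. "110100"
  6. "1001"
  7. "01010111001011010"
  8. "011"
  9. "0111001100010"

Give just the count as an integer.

1 → match
2 → no match
3 → no match
4 → no match
5 → match
6 → match
7 → no match
8 → no match
9 → no match
Total matched: 3

3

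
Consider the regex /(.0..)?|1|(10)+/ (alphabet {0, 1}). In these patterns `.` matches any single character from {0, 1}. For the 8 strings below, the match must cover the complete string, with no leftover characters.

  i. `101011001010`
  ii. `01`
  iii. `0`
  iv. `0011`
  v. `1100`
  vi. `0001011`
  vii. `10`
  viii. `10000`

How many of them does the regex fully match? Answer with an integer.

2

i → no match
ii → no match
iii → no match
iv → match
v → no match
vi → no match
vii → match
viii → no match
Total matched: 2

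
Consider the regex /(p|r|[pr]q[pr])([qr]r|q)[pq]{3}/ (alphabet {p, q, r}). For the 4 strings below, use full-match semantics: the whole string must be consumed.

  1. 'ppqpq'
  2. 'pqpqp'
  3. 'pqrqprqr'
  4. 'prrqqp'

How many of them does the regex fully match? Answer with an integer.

1 → no match
2 → match
3 → no match
4 → match
Total matched: 2

2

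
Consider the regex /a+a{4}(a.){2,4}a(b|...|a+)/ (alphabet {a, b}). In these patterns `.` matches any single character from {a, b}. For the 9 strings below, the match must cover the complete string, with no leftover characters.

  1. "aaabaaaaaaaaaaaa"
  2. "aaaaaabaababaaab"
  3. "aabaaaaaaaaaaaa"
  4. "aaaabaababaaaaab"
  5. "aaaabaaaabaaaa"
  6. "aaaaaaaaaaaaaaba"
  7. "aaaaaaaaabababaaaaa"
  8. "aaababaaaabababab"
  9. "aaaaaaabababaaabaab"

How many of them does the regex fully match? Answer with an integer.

2

1 → no match
2 → no match
3 → no match
4 → no match
5 → no match
6 → match
7 → match
8 → no match
9 → no match
Total matched: 2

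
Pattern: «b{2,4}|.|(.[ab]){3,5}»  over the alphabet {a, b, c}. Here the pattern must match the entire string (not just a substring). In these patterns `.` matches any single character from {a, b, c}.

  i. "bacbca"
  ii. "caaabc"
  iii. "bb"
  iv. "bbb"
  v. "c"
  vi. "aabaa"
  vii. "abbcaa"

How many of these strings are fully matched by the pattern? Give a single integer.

i → match
ii → no match
iii → match
iv → match
v → match
vi → no match
vii → no match
Total matched: 4

4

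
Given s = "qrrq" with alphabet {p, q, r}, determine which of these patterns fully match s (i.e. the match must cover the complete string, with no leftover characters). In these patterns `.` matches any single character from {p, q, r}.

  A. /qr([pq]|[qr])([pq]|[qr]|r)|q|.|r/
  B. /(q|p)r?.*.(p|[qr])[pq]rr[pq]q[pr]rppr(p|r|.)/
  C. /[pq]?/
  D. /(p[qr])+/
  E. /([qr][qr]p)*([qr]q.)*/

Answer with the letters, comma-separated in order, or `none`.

A

A → match
B → no match
C → no match
D → no match — must start with "p"
E → no match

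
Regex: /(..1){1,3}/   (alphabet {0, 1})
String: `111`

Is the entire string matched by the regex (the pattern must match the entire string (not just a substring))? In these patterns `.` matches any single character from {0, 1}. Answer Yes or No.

Yes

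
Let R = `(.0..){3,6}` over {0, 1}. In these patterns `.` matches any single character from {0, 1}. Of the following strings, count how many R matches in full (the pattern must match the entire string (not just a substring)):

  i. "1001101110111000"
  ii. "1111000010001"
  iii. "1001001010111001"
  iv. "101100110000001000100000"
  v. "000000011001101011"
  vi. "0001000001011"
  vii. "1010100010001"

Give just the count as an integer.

3

i → match
ii → no match
iii → match
iv → match
v → no match
vi → no match
vii → no match
Total matched: 3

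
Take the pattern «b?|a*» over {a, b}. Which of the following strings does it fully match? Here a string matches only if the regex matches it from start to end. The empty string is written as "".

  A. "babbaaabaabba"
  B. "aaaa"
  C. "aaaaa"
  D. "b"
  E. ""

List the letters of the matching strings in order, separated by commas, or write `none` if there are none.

B, C, D, E

A → no match
B. "aaaa" → match
C. "aaaaa" → match
D. "b" → match
E. "" → match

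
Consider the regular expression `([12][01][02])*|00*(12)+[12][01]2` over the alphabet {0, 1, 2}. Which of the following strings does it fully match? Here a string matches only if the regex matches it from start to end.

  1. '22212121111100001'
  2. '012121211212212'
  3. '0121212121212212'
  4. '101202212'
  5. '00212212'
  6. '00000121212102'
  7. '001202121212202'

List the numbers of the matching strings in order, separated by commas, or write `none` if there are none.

3, 6

1 → no match
2 → no match
3 → match
4 → no match
5 → no match
6 → match
7 → no match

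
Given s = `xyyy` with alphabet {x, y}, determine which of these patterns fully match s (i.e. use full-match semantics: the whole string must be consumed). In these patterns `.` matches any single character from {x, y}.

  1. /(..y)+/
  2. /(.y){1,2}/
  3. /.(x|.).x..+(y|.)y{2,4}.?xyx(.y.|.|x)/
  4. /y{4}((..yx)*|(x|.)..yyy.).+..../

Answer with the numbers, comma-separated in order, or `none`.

1 → no match
2 → match
3 → no match
4 → no match — must start with `y`

2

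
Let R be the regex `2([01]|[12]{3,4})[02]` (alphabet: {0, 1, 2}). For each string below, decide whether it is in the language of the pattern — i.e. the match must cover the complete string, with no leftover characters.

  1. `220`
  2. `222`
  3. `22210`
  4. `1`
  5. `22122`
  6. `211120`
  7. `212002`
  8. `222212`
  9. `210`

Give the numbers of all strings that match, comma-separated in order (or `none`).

1 → no match
2 → no match
3 → match
4 → no match — must start with `2`
5 → match
6 → match
7 → no match
8 → match
9 → match

3, 5, 6, 8, 9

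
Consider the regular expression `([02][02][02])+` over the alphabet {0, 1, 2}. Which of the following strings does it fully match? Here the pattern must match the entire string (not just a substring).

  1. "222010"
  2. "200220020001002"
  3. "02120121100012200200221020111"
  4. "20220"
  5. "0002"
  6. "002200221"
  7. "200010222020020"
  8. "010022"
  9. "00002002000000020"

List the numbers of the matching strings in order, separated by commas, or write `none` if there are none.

none

1. "222010" → no match
2 → no match
3 → no match
4. "20220" → no match
5. "0002" → no match
6. "002200221" → no match
7 → no match
8. "010022" → no match
9 → no match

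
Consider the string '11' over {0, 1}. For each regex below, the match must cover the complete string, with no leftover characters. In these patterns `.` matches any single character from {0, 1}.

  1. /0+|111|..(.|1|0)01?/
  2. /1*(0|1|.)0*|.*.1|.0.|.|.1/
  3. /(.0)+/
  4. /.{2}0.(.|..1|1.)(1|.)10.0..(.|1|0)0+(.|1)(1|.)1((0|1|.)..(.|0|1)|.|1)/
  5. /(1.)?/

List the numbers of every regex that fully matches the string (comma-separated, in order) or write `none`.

1 → no match
2 → match
3 → no match — must end with '0'
4 → no match
5 → match

2, 5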